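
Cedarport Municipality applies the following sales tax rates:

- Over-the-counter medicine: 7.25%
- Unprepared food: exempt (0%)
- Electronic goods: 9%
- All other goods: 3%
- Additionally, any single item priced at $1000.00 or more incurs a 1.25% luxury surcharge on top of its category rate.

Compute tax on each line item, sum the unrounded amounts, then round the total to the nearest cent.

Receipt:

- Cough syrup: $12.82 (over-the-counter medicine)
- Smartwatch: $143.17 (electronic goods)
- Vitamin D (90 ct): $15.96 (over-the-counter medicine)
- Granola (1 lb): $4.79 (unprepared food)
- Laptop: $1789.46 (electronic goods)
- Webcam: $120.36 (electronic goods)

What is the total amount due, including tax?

Cough syrup $12.82: over-the-counter medicine → 7.25% → $0.92945
Smartwatch $143.17: electronic goods → 9% → $12.8853
Vitamin D (90 ct) $15.96: over-the-counter medicine → 7.25% → $1.1571
Granola (1 lb) $4.79: unprepared food → 0% → $0.00
Laptop $1789.46: electronic goods → 9% + 1.25% surcharge = 10.25% → $183.41965
Webcam $120.36: electronic goods → 9% → $10.8324
Subtotal = $2086.56; unrounded tax = $209.2239 → $209.22; total due = $2295.78

$2295.78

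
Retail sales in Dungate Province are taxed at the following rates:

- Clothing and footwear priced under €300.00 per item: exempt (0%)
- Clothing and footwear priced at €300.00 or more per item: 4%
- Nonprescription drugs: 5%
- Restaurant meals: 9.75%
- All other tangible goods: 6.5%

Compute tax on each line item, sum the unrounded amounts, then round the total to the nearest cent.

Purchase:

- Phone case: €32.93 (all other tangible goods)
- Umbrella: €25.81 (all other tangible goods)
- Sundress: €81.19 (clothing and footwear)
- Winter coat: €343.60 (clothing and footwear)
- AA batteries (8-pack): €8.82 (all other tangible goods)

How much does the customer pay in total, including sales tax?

€510.49

Phone case €32.93: all other tangible goods → 6.5% → €2.14045
Umbrella €25.81: all other tangible goods → 6.5% → €1.67765
Sundress €81.19: clothing and footwear, under €300.00 → 0% → €0.00
Winter coat €343.60: clothing and footwear, €300.00 or more → 4% → €13.744
AA batteries (8-pack) €8.82: all other tangible goods → 6.5% → €0.5733
Subtotal = €492.35; unrounded tax = €18.1354 → €18.14; total due = €510.49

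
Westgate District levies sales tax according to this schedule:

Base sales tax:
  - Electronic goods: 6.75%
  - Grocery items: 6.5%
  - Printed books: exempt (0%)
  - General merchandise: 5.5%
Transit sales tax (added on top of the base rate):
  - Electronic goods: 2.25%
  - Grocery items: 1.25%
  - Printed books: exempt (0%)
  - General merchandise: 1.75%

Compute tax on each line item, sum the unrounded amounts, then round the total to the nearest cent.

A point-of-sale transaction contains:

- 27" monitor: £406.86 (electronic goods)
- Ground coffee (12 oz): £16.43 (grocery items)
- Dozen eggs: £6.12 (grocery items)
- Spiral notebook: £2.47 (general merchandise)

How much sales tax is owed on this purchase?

27" monitor £406.86: electronic goods → 6.75% + 2.25% transit = 9% → £36.6174
Ground coffee (12 oz) £16.43: grocery items → 6.5% + 1.25% transit = 7.75% → £1.273325
Dozen eggs £6.12: grocery items → 6.5% + 1.25% transit = 7.75% → £0.4743
Spiral notebook £2.47: general merchandise → 5.5% + 1.75% transit = 7.25% → £0.179075
Unrounded tax sum = £38.5441 → £38.54

£38.54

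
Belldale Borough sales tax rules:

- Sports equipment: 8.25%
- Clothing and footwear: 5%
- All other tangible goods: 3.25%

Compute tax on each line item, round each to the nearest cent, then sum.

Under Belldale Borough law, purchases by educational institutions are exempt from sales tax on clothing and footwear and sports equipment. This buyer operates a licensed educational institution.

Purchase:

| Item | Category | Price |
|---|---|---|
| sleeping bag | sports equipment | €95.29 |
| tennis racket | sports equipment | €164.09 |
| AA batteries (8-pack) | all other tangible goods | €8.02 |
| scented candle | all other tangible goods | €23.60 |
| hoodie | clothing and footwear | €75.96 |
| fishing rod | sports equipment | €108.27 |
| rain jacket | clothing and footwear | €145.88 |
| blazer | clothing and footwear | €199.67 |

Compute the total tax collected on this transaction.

€1.03

Sleeping bag €95.29: sports equipment, buyer-exempt → 0% → €0.00
Tennis racket €164.09: sports equipment, buyer-exempt → 0% → €0.00
AA batteries (8-pack) €8.02: all other tangible goods → 3.25% → €0.26
Scented candle €23.60: all other tangible goods → 3.25% → €0.77
Hoodie €75.96: clothing and footwear, buyer-exempt → 0% → €0.00
Fishing rod €108.27: sports equipment, buyer-exempt → 0% → €0.00
Rain jacket €145.88: clothing and footwear, buyer-exempt → 0% → €0.00
Blazer €199.67: clothing and footwear, buyer-exempt → 0% → €0.00
Total tax = €0.26 + €0.77 = €1.03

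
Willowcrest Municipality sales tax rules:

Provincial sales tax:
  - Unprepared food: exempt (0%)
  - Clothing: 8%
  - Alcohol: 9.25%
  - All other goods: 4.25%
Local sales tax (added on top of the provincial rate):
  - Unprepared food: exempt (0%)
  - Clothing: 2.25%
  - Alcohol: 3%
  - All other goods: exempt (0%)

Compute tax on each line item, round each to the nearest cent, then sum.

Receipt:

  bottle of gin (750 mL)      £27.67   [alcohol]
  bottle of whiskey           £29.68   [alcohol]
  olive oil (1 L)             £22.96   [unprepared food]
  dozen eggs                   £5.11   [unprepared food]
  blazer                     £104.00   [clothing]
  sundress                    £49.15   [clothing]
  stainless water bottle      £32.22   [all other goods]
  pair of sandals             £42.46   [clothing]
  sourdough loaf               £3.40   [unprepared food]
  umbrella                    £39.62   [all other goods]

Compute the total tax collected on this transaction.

£30.13

Bottle of gin (750 mL) £27.67: alcohol → 9.25% + 3% local = 12.25% → £3.39
Bottle of whiskey £29.68: alcohol → 9.25% + 3% local = 12.25% → £3.64
Olive oil (1 L) £22.96: unprepared food → 0% + 0% local = 0% → £0.00
Dozen eggs £5.11: unprepared food → 0% + 0% local = 0% → £0.00
Blazer £104.00: clothing → 8% + 2.25% local = 10.25% → £10.66
Sundress £49.15: clothing → 8% + 2.25% local = 10.25% → £5.04
Stainless water bottle £32.22: all other goods → 4.25% + 0% local = 4.25% → £1.37
Pair of sandals £42.46: clothing → 8% + 2.25% local = 10.25% → £4.35
Sourdough loaf £3.40: unprepared food → 0% + 0% local = 0% → £0.00
Umbrella £39.62: all other goods → 4.25% + 0% local = 4.25% → £1.68
Total tax = £3.39 + £3.64 + £10.66 + £5.04 + £1.37 + £4.35 + £1.68 = £30.13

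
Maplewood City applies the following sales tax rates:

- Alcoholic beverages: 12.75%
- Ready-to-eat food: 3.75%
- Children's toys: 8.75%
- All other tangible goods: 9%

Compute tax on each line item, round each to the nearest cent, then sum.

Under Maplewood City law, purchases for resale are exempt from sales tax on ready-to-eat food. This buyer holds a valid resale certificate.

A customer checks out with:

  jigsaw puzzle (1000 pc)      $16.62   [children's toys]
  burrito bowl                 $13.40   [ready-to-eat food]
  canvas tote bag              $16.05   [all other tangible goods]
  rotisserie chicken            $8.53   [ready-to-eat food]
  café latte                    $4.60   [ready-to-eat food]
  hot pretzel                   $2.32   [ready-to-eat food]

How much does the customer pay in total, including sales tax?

Jigsaw puzzle (1000 pc) $16.62: children's toys → 8.75% → $1.45
Burrito bowl $13.40: ready-to-eat food, buyer-exempt → 0% → $0.00
Canvas tote bag $16.05: all other tangible goods → 9% → $1.44
Rotisserie chicken $8.53: ready-to-eat food, buyer-exempt → 0% → $0.00
Café latte $4.60: ready-to-eat food, buyer-exempt → 0% → $0.00
Hot pretzel $2.32: ready-to-eat food, buyer-exempt → 0% → $0.00
Subtotal = $61.52; tax = $2.89; total due = $64.41

$64.41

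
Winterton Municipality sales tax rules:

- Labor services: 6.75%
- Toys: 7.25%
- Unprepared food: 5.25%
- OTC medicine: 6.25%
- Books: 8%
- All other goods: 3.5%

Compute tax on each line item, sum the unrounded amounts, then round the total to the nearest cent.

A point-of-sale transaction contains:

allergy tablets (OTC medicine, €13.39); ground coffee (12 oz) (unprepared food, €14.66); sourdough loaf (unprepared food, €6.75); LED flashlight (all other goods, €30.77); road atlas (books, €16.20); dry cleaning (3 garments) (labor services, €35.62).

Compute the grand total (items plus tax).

€124.13

Allergy tablets €13.39: OTC medicine → 6.25% → €0.836875
Ground coffee (12 oz) €14.66: unprepared food → 5.25% → €0.76965
Sourdough loaf €6.75: unprepared food → 5.25% → €0.354375
LED flashlight €30.77: all other goods → 3.5% → €1.07695
Road atlas €16.20: books → 8% → €1.296
Dry cleaning (3 garments) €35.62: labor services → 6.75% → €2.40435
Subtotal = €117.39; unrounded tax = €6.7382 → €6.74; total due = €124.13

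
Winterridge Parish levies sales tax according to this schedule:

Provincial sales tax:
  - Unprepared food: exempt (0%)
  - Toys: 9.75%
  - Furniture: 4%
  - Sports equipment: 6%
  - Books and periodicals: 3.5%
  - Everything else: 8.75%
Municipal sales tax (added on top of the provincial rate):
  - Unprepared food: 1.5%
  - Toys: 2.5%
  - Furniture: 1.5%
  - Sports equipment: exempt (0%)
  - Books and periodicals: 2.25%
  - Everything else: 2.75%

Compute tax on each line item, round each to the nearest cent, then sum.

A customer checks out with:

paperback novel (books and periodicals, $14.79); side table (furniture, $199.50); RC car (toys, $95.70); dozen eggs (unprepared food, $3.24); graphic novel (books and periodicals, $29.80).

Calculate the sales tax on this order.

$25.30

Paperback novel $14.79: books and periodicals → 3.5% + 2.25% municipal = 5.75% → $0.85
Side table $199.50: furniture → 4% + 1.5% municipal = 5.5% → $10.97
RC car $95.70: toys → 9.75% + 2.5% municipal = 12.25% → $11.72
Dozen eggs $3.24: unprepared food → 0% + 1.5% municipal = 1.5% → $0.05
Graphic novel $29.80: books and periodicals → 3.5% + 2.25% municipal = 5.75% → $1.71
Total tax = $0.85 + $10.97 + $11.72 + $0.05 + $1.71 = $25.30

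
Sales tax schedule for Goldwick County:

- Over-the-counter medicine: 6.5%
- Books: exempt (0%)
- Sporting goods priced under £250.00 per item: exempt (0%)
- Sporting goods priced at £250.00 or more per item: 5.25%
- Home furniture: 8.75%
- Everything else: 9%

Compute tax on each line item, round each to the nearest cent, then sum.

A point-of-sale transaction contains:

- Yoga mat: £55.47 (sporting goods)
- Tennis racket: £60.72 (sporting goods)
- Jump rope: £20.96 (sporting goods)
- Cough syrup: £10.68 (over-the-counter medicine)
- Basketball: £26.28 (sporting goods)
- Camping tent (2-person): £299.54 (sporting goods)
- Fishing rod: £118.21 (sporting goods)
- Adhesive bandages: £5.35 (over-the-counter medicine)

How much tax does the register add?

£16.77

Yoga mat £55.47: sporting goods, under £250.00 → 0% → £0.00
Tennis racket £60.72: sporting goods, under £250.00 → 0% → £0.00
Jump rope £20.96: sporting goods, under £250.00 → 0% → £0.00
Cough syrup £10.68: over-the-counter medicine → 6.5% → £0.69
Basketball £26.28: sporting goods, under £250.00 → 0% → £0.00
Camping tent (2-person) £299.54: sporting goods, £250.00 or more → 5.25% → £15.73
Fishing rod £118.21: sporting goods, under £250.00 → 0% → £0.00
Adhesive bandages £5.35: over-the-counter medicine → 6.5% → £0.35
Total tax = £0.69 + £15.73 + £0.35 = £16.77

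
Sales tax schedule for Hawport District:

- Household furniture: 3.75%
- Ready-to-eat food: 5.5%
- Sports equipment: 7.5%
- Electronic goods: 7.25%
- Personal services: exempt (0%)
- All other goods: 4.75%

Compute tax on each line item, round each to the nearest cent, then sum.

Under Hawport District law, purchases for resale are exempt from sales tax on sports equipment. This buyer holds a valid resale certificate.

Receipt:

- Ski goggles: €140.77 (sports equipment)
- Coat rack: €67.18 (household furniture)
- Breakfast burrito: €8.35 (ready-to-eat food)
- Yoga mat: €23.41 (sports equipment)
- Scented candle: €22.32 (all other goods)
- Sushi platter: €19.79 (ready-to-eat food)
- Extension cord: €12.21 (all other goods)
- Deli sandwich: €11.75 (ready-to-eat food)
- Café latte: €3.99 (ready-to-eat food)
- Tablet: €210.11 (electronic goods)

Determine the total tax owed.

€21.81

Ski goggles €140.77: sports equipment, buyer-exempt → 0% → €0.00
Coat rack €67.18: household furniture → 3.75% → €2.52
Breakfast burrito €8.35: ready-to-eat food → 5.5% → €0.46
Yoga mat €23.41: sports equipment, buyer-exempt → 0% → €0.00
Scented candle €22.32: all other goods → 4.75% → €1.06
Sushi platter €19.79: ready-to-eat food → 5.5% → €1.09
Extension cord €12.21: all other goods → 4.75% → €0.58
Deli sandwich €11.75: ready-to-eat food → 5.5% → €0.65
Café latte €3.99: ready-to-eat food → 5.5% → €0.22
Tablet €210.11: electronic goods → 7.25% → €15.23
Total tax = €2.52 + €0.46 + €1.06 + €1.09 + €0.58 + €0.65 + €0.22 + €15.23 = €21.81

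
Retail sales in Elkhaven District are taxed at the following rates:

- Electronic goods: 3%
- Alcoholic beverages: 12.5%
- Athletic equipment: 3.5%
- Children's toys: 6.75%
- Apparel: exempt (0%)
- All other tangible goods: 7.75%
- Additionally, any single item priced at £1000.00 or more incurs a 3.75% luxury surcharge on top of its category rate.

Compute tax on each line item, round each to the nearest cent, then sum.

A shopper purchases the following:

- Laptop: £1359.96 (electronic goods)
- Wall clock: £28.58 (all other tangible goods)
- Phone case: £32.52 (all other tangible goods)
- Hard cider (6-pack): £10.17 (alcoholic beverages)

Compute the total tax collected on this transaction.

£97.80

Laptop £1359.96: electronic goods → 3% + 3.75% surcharge = 6.75% → £91.80
Wall clock £28.58: all other tangible goods → 7.75% → £2.21
Phone case £32.52: all other tangible goods → 7.75% → £2.52
Hard cider (6-pack) £10.17: alcoholic beverages → 12.5% → £1.27
Total tax = £91.80 + £2.21 + £2.52 + £1.27 = £97.80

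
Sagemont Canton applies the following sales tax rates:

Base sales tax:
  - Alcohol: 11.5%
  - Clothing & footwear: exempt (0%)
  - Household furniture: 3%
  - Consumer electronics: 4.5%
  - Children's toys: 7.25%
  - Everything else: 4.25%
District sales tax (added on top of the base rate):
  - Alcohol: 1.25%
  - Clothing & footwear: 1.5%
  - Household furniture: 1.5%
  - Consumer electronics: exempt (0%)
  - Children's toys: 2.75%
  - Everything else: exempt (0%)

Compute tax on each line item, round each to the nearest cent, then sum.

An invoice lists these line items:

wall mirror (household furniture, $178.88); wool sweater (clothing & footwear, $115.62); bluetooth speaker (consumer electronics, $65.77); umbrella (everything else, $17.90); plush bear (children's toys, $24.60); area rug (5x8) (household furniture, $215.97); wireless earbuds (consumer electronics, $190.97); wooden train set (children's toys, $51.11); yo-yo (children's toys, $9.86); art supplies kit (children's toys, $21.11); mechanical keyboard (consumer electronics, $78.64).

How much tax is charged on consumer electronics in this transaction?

Bluetooth speaker $65.77: consumer electronics → 4.5% + 0% district = 4.5% → $2.96
Wireless earbuds $190.97: consumer electronics → 4.5% + 0% district = 4.5% → $8.59
Mechanical keyboard $78.64: consumer electronics → 4.5% + 0% district = 4.5% → $3.54
Tax on consumer electronics = $2.96 + $8.59 + $3.54 = $15.09

$15.09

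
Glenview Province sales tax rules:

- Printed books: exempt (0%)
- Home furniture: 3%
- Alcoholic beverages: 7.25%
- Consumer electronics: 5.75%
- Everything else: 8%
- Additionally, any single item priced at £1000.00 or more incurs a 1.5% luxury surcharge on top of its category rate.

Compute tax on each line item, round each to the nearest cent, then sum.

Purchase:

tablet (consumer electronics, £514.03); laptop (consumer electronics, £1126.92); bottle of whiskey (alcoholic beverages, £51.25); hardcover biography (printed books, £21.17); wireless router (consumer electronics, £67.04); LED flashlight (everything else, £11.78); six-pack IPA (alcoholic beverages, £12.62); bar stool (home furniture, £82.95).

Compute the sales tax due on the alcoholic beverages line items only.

£4.63

Bottle of whiskey £51.25: alcoholic beverages → 7.25% → £3.72
Six-pack IPA £12.62: alcoholic beverages → 7.25% → £0.91
Tax on alcoholic beverages = £3.72 + £0.91 = £4.63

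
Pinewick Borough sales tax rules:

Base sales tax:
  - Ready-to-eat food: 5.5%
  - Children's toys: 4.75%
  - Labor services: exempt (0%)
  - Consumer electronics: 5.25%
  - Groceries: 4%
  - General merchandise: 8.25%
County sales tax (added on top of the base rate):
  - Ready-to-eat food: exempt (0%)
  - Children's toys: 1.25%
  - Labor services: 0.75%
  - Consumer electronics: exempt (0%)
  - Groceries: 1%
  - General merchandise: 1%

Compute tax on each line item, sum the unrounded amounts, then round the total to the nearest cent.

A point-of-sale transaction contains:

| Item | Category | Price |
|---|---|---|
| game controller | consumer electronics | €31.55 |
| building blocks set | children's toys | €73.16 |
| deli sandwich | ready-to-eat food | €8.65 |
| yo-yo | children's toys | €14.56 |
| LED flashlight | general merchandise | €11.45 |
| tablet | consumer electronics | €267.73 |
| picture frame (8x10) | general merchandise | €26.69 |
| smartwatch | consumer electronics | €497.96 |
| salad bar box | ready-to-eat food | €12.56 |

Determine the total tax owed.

Game controller €31.55: consumer electronics → 5.25% + 0% county = 5.25% → €1.656375
Building blocks set €73.16: children's toys → 4.75% + 1.25% county = 6% → €4.3896
Deli sandwich €8.65: ready-to-eat food → 5.5% + 0% county = 5.5% → €0.47575
Yo-yo €14.56: children's toys → 4.75% + 1.25% county = 6% → €0.8736
LED flashlight €11.45: general merchandise → 8.25% + 1% county = 9.25% → €1.059125
Tablet €267.73: consumer electronics → 5.25% + 0% county = 5.25% → €14.055825
Picture frame (8x10) €26.69: general merchandise → 8.25% + 1% county = 9.25% → €2.468825
Smartwatch €497.96: consumer electronics → 5.25% + 0% county = 5.25% → €26.1429
Salad bar box €12.56: ready-to-eat food → 5.5% + 0% county = 5.5% → €0.6908
Unrounded tax sum = €51.8128 → €51.81

€51.81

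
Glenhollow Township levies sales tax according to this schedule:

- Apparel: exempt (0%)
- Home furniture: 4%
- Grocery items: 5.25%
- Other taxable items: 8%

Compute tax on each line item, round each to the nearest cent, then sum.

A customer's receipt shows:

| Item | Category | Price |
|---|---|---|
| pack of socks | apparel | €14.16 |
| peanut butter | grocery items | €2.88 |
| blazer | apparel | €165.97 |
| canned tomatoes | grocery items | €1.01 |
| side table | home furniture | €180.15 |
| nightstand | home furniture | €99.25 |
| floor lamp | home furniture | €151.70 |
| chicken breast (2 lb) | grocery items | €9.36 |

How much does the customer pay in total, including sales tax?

€642.42

Pack of socks €14.16: apparel → 0% → €0.00
Peanut butter €2.88: grocery items → 5.25% → €0.15
Blazer €165.97: apparel → 0% → €0.00
Canned tomatoes €1.01: grocery items → 5.25% → €0.05
Side table €180.15: home furniture → 4% → €7.21
Nightstand €99.25: home furniture → 4% → €3.97
Floor lamp €151.70: home furniture → 4% → €6.07
Chicken breast (2 lb) €9.36: grocery items → 5.25% → €0.49
Subtotal = €624.48; tax = €17.94; total due = €642.42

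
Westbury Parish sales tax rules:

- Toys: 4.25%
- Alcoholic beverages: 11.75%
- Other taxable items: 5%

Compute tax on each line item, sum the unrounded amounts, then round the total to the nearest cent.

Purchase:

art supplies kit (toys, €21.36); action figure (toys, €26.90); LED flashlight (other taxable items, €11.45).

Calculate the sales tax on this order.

Art supplies kit €21.36: toys → 4.25% → €0.9078
Action figure €26.90: toys → 4.25% → €1.14325
LED flashlight €11.45: other taxable items → 5% → €0.5725
Unrounded tax sum = €2.62355 → €2.62

€2.62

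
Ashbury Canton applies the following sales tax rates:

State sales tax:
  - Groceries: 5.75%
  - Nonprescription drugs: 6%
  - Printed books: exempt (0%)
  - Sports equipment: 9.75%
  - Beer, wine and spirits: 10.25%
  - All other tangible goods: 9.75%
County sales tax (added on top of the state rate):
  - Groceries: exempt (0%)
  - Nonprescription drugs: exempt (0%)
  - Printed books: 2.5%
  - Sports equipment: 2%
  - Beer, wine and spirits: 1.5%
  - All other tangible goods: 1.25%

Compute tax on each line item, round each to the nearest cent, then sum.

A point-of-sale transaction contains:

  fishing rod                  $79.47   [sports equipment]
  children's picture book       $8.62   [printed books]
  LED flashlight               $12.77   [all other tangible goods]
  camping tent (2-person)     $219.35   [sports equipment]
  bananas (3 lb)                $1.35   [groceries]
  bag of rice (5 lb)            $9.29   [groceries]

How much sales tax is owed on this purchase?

$37.34

Fishing rod $79.47: sports equipment → 9.75% + 2% county = 11.75% → $9.34
Children's picture book $8.62: printed books → 0% + 2.5% county = 2.5% → $0.22
LED flashlight $12.77: all other tangible goods → 9.75% + 1.25% county = 11% → $1.40
Camping tent (2-person) $219.35: sports equipment → 9.75% + 2% county = 11.75% → $25.77
Bananas (3 lb) $1.35: groceries → 5.75% + 0% county = 5.75% → $0.08
Bag of rice (5 lb) $9.29: groceries → 5.75% + 0% county = 5.75% → $0.53
Total tax = $9.34 + $0.22 + $1.40 + $25.77 + $0.08 + $0.53 = $37.34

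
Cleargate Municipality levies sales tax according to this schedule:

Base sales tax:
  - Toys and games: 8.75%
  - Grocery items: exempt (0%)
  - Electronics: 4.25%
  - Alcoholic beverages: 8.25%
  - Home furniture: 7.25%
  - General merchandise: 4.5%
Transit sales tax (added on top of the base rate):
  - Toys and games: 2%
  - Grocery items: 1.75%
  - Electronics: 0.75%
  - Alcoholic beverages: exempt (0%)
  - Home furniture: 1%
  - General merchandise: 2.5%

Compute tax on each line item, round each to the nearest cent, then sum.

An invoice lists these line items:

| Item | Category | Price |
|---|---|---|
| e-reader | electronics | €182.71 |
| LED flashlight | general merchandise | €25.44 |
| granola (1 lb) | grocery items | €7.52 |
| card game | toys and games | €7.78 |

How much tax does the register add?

E-reader €182.71: electronics → 4.25% + 0.75% transit = 5% → €9.14
LED flashlight €25.44: general merchandise → 4.5% + 2.5% transit = 7% → €1.78
Granola (1 lb) €7.52: grocery items → 0% + 1.75% transit = 1.75% → €0.13
Card game €7.78: toys and games → 8.75% + 2% transit = 10.75% → €0.84
Total tax = €9.14 + €1.78 + €0.13 + €0.84 = €11.89

€11.89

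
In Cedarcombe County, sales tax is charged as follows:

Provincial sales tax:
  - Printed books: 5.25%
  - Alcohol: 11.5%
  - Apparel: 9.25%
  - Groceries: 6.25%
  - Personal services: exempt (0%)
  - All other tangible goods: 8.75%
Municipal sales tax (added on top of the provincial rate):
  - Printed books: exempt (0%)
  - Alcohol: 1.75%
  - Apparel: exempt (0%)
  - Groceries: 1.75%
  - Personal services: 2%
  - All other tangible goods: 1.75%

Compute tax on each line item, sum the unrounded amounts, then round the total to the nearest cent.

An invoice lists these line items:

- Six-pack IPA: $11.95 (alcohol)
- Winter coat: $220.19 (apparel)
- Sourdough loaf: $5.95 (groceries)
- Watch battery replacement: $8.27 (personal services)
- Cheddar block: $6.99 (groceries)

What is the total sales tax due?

Six-pack IPA $11.95: alcohol → 11.5% + 1.75% municipal = 13.25% → $1.583375
Winter coat $220.19: apparel → 9.25% + 0% municipal = 9.25% → $20.367575
Sourdough loaf $5.95: groceries → 6.25% + 1.75% municipal = 8% → $0.476
Watch battery replacement $8.27: personal services → 0% + 2% municipal = 2% → $0.1654
Cheddar block $6.99: groceries → 6.25% + 1.75% municipal = 8% → $0.5592
Unrounded tax sum = $23.15155 → $23.15

$23.15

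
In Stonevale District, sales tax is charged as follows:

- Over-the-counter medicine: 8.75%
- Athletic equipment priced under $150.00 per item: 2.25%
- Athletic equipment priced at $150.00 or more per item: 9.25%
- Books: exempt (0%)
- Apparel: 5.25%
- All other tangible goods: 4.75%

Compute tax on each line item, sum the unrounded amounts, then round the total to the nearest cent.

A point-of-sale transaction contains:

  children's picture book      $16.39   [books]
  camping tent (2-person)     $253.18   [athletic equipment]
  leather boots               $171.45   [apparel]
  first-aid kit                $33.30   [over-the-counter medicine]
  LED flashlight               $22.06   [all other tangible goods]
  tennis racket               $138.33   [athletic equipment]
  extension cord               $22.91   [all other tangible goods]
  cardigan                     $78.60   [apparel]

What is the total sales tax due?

Children's picture book $16.39: books → 0% → $0.00
Camping tent (2-person) $253.18: athletic equipment, $150.00 or more → 9.25% → $23.41915
Leather boots $171.45: apparel → 5.25% → $9.001125
First-aid kit $33.30: over-the-counter medicine → 8.75% → $2.91375
LED flashlight $22.06: all other tangible goods → 4.75% → $1.04785
Tennis racket $138.33: athletic equipment, under $150.00 → 2.25% → $3.112425
Extension cord $22.91: all other tangible goods → 4.75% → $1.088225
Cardigan $78.60: apparel → 5.25% → $4.1265
Unrounded tax sum = $44.709025 → $44.71

$44.71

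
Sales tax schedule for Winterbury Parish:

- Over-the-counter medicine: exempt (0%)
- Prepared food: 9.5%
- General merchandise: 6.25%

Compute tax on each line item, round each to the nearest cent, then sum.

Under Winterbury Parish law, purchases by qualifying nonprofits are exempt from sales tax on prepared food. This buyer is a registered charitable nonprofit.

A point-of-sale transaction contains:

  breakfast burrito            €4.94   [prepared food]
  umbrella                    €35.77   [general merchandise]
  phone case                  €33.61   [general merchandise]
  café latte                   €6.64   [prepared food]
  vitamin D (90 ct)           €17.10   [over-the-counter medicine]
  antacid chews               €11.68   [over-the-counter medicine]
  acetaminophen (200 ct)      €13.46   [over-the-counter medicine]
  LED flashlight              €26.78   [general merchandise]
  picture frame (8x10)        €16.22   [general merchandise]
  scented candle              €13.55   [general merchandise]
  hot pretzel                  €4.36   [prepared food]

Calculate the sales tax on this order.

Breakfast burrito €4.94: prepared food, buyer-exempt → 0% → €0.00
Umbrella €35.77: general merchandise → 6.25% → €2.24
Phone case €33.61: general merchandise → 6.25% → €2.10
Café latte €6.64: prepared food, buyer-exempt → 0% → €0.00
Vitamin D (90 ct) €17.10: over-the-counter medicine → 0% → €0.00
Antacid chews €11.68: over-the-counter medicine → 0% → €0.00
Acetaminophen (200 ct) €13.46: over-the-counter medicine → 0% → €0.00
LED flashlight €26.78: general merchandise → 6.25% → €1.67
Picture frame (8x10) €16.22: general merchandise → 6.25% → €1.01
Scented candle €13.55: general merchandise → 6.25% → €0.85
Hot pretzel €4.36: prepared food, buyer-exempt → 0% → €0.00
Total tax = €2.24 + €2.10 + €1.67 + €1.01 + €0.85 = €7.87

€7.87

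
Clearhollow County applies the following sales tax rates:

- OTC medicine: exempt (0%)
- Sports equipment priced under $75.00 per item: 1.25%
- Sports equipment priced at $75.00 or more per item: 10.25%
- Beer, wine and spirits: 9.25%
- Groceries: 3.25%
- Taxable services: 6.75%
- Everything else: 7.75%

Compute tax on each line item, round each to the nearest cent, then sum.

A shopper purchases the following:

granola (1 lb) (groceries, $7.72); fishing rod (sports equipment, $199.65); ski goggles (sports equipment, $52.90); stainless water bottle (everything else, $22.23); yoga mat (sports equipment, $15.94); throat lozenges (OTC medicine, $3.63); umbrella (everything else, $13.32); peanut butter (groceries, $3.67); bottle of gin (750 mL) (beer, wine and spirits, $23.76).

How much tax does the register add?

$26.64

Granola (1 lb) $7.72: groceries → 3.25% → $0.25
Fishing rod $199.65: sports equipment, $75.00 or more → 10.25% → $20.46
Ski goggles $52.90: sports equipment, under $75.00 → 1.25% → $0.66
Stainless water bottle $22.23: everything else → 7.75% → $1.72
Yoga mat $15.94: sports equipment, under $75.00 → 1.25% → $0.20
Throat lozenges $3.63: OTC medicine → 0% → $0.00
Umbrella $13.32: everything else → 7.75% → $1.03
Peanut butter $3.67: groceries → 3.25% → $0.12
Bottle of gin (750 mL) $23.76: beer, wine and spirits → 9.25% → $2.20
Total tax = $0.25 + $20.46 + $0.66 + $1.72 + $0.20 + $1.03 + $0.12 + $2.20 = $26.64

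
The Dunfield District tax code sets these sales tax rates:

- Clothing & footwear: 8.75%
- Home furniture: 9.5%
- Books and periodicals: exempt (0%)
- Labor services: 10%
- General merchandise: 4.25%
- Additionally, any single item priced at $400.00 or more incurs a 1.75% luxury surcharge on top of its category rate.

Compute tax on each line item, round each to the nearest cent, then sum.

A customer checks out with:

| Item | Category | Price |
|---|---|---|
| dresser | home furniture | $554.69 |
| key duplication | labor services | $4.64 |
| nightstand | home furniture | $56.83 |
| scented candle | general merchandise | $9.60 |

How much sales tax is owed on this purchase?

Dresser $554.69: home furniture → 9.5% + 1.75% surcharge = 11.25% → $62.40
Key duplication $4.64: labor services → 10% → $0.46
Nightstand $56.83: home furniture → 9.5% → $5.40
Scented candle $9.60: general merchandise → 4.25% → $0.41
Total tax = $62.40 + $0.46 + $5.40 + $0.41 = $68.67

$68.67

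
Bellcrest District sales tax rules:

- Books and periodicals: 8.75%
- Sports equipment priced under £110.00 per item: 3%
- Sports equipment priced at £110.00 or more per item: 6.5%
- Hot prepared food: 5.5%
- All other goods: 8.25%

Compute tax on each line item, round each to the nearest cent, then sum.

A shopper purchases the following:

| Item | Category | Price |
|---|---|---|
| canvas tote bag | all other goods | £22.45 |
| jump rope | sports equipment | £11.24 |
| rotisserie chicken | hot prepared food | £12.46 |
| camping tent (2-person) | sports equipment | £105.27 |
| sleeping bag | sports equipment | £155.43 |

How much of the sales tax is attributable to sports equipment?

Jump rope £11.24: sports equipment, under £110.00 → 3% → £0.34
Camping tent (2-person) £105.27: sports equipment, under £110.00 → 3% → £3.16
Sleeping bag £155.43: sports equipment, £110.00 or more → 6.5% → £10.10
Tax on sports equipment = £0.34 + £3.16 + £10.10 = £13.60

£13.60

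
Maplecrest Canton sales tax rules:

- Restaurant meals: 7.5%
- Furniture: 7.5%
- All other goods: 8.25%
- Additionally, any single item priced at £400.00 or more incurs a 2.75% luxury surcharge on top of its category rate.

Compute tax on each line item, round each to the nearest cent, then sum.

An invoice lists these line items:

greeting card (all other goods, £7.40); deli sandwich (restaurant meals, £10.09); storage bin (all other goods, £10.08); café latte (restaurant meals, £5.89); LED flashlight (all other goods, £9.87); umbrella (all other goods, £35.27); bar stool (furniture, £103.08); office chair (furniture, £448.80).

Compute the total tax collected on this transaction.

Greeting card £7.40: all other goods → 8.25% → £0.61
Deli sandwich £10.09: restaurant meals → 7.5% → £0.76
Storage bin £10.08: all other goods → 8.25% → £0.83
Café latte £5.89: restaurant meals → 7.5% → £0.44
LED flashlight £9.87: all other goods → 8.25% → £0.81
Umbrella £35.27: all other goods → 8.25% → £2.91
Bar stool £103.08: furniture → 7.5% → £7.73
Office chair £448.80: furniture → 7.5% + 2.75% surcharge = 10.25% → £46.00
Total tax = £0.61 + £0.76 + £0.83 + £0.44 + £0.81 + £2.91 + £7.73 + £46.00 = £60.09

£60.09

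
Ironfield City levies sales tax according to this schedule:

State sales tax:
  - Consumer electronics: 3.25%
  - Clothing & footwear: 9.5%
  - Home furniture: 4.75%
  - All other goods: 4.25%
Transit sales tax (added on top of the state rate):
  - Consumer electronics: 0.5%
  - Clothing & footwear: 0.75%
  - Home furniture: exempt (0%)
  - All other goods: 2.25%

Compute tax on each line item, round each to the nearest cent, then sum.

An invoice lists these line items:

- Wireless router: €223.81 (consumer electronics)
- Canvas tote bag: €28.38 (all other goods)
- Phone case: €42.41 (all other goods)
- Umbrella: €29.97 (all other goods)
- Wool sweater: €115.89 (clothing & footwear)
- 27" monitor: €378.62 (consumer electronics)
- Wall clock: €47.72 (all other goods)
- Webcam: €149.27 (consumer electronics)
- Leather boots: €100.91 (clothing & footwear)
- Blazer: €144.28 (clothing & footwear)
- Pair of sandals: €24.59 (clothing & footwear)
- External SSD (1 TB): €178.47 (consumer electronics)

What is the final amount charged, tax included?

€1548.38

Wireless router €223.81: consumer electronics → 3.25% + 0.5% transit = 3.75% → €8.39
Canvas tote bag €28.38: all other goods → 4.25% + 2.25% transit = 6.5% → €1.84
Phone case €42.41: all other goods → 4.25% + 2.25% transit = 6.5% → €2.76
Umbrella €29.97: all other goods → 4.25% + 2.25% transit = 6.5% → €1.95
Wool sweater €115.89: clothing & footwear → 9.5% + 0.75% transit = 10.25% → €11.88
27" monitor €378.62: consumer electronics → 3.25% + 0.5% transit = 3.75% → €14.20
Wall clock €47.72: all other goods → 4.25% + 2.25% transit = 6.5% → €3.10
Webcam €149.27: consumer electronics → 3.25% + 0.5% transit = 3.75% → €5.60
Leather boots €100.91: clothing & footwear → 9.5% + 0.75% transit = 10.25% → €10.34
Blazer €144.28: clothing & footwear → 9.5% + 0.75% transit = 10.25% → €14.79
Pair of sandals €24.59: clothing & footwear → 9.5% + 0.75% transit = 10.25% → €2.52
External SSD (1 TB) €178.47: consumer electronics → 3.25% + 0.5% transit = 3.75% → €6.69
Subtotal = €1464.32; tax = €84.06; total due = €1548.38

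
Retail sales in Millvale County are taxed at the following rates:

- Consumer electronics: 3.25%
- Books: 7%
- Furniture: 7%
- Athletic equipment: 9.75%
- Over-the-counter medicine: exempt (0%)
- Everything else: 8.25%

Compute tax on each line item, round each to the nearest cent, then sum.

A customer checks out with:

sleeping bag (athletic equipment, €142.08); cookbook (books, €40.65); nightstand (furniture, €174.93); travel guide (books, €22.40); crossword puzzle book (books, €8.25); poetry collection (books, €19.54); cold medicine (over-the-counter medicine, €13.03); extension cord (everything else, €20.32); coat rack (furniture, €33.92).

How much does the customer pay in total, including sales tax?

€511.64

Sleeping bag €142.08: athletic equipment → 9.75% → €13.85
Cookbook €40.65: books → 7% → €2.85
Nightstand €174.93: furniture → 7% → €12.25
Travel guide €22.40: books → 7% → €1.57
Crossword puzzle book €8.25: books → 7% → €0.58
Poetry collection €19.54: books → 7% → €1.37
Cold medicine €13.03: over-the-counter medicine → 0% → €0.00
Extension cord €20.32: everything else → 8.25% → €1.68
Coat rack €33.92: furniture → 7% → €2.37
Subtotal = €475.12; tax = €36.52; total due = €511.64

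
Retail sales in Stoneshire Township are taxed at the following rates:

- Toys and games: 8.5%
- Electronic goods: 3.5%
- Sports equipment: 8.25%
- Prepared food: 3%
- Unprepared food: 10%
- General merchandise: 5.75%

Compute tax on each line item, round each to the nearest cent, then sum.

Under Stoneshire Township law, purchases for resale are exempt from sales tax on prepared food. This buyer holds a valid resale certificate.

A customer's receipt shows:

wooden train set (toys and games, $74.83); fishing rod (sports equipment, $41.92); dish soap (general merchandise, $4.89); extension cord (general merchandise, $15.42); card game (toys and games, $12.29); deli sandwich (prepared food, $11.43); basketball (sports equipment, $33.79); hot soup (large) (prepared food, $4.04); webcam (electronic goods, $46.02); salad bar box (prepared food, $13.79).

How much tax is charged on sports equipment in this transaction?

$6.25

Fishing rod $41.92: sports equipment → 8.25% → $3.46
Basketball $33.79: sports equipment → 8.25% → $2.79
Tax on sports equipment = $3.46 + $2.79 = $6.25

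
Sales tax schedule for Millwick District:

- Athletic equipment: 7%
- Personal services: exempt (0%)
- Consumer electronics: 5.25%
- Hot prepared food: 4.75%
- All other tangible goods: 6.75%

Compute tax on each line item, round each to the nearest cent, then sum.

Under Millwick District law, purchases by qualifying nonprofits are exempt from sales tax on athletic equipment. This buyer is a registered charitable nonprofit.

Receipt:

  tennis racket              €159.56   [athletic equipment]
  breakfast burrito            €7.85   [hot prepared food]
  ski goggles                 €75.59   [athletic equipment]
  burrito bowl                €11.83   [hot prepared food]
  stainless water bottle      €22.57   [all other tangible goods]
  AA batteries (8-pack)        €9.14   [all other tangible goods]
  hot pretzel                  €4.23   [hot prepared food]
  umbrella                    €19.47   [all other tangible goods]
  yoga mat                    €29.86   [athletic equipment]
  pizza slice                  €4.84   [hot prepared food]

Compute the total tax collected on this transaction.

€4.81

Tennis racket €159.56: athletic equipment, buyer-exempt → 0% → €0.00
Breakfast burrito €7.85: hot prepared food → 4.75% → €0.37
Ski goggles €75.59: athletic equipment, buyer-exempt → 0% → €0.00
Burrito bowl €11.83: hot prepared food → 4.75% → €0.56
Stainless water bottle €22.57: all other tangible goods → 6.75% → €1.52
AA batteries (8-pack) €9.14: all other tangible goods → 6.75% → €0.62
Hot pretzel €4.23: hot prepared food → 4.75% → €0.20
Umbrella €19.47: all other tangible goods → 6.75% → €1.31
Yoga mat €29.86: athletic equipment, buyer-exempt → 0% → €0.00
Pizza slice €4.84: hot prepared food → 4.75% → €0.23
Total tax = €0.37 + €0.56 + €1.52 + €0.62 + €0.20 + €1.31 + €0.23 = €4.81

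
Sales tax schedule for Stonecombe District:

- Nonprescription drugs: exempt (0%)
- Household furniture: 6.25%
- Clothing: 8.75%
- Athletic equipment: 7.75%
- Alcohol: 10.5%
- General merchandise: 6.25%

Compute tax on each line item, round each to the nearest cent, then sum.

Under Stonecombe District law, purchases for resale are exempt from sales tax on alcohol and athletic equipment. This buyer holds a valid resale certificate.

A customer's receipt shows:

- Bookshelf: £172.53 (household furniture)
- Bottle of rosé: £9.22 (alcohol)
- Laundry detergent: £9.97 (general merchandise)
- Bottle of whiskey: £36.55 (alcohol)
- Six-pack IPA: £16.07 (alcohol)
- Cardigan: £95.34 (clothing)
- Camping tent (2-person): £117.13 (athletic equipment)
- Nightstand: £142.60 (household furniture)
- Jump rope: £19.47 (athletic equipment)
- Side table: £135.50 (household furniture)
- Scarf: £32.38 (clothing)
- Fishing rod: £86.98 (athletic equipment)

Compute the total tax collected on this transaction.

Bookshelf £172.53: household furniture → 6.25% → £10.78
Bottle of rosé £9.22: alcohol, buyer-exempt → 0% → £0.00
Laundry detergent £9.97: general merchandise → 6.25% → £0.62
Bottle of whiskey £36.55: alcohol, buyer-exempt → 0% → £0.00
Six-pack IPA £16.07: alcohol, buyer-exempt → 0% → £0.00
Cardigan £95.34: clothing → 8.75% → £8.34
Camping tent (2-person) £117.13: athletic equipment, buyer-exempt → 0% → £0.00
Nightstand £142.60: household furniture → 6.25% → £8.91
Jump rope £19.47: athletic equipment, buyer-exempt → 0% → £0.00
Side table £135.50: household furniture → 6.25% → £8.47
Scarf £32.38: clothing → 8.75% → £2.83
Fishing rod £86.98: athletic equipment, buyer-exempt → 0% → £0.00
Total tax = £10.78 + £0.62 + £8.34 + £8.91 + £8.47 + £2.83 = £39.95

£39.95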